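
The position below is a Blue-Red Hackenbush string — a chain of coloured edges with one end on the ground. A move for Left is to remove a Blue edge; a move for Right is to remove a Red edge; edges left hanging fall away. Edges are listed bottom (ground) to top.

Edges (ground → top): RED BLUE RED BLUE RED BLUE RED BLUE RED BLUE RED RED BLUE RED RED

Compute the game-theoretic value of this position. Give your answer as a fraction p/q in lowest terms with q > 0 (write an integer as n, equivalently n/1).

v(R) = { (no moves) | 0 } ⇒ -1
v(RB) = { -1 | 0 } ⇒ -1/2
v(RBR) = { -1 | -1/2,0 } ⇒ -3/4
v(RBRB) = { -1,-3/4 | -1/2,0 } ⇒ -5/8
v(RBRBR) = { -1,-3/4 | -5/8,-1/2,0 } ⇒ -11/16
v(RBRBRB) = { -1,-3/4,-11/16 | -5/8,-1/2,0 } ⇒ -21/32
v(RBRBRBR) = { -1,-3/4,-11/16 | -21/32,-5/8,-1/2,0 } ⇒ -43/64
v(RBRBRBRB) = { -1,-3/4,-11/16,-43/64 | -21/32,-5/8,-1/2,0 } ⇒ -85/128
v(RBRBRBRBR) = { -1,-3/4,-11/16,-43/64 | -85/128,-21/32,-5/8,-1/2,0 } ⇒ -171/256
v(RBRBRBRBRB) = { -1,-3/4,-11/16,-43/64,-171/256 | -85/128,-21/32,-5/8,-1/2,0 } ⇒ -341/512
v(RBRBRBRBRBR) = { -1,-3/4,-11/16,-43/64,-171/256 | -341/512,-85/128,-21/32,-5/8,-1/2,0 } ⇒ -683/1024
v(RBRBRBRBRBRR) = { -1,-3/4,-11/16,-43/64,-171/256 | -683/1024,-341/512,-85/128,-21/32,-5/8,-1/2,0 } ⇒ -1367/2048
v(RBRBRBRBRBRRB) = { -1,-3/4,-11/16,-43/64,-171/256,-1367/2048 | -683/1024,-341/512,-85/128,-21/32,-5/8,-1/2,0 } ⇒ -2733/4096
v(RBRBRBRBRBRRBR) = { -1,-3/4,-11/16,-43/64,-171/256,-1367/2048 | -2733/4096,-683/1024,-341/512,-85/128,-21/32,-5/8,-1/2,0 } ⇒ -5467/8192
v(RBRBRBRBRBRRBRR) = { -1,-3/4,-11/16,-43/64,-171/256,-1367/2048 | -5467/8192,-2733/4096,-683/1024,-341/512,-85/128,-21/32,-5/8,-1/2,0 } ⇒ -10935/16384

-10935/16384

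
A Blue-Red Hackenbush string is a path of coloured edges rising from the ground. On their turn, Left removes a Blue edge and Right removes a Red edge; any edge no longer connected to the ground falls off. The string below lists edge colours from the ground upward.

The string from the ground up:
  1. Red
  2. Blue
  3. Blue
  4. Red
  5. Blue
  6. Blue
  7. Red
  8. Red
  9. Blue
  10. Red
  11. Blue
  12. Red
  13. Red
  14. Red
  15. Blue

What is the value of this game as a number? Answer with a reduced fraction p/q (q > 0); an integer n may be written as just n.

-4957/16384

Recurse on prefixes of the 15-edge string Red Blue Blue Red Blue Blue Red Red Blue Red Blue Red Red Red Blue:
g(R) = { none | 0 } = -1
g(RB) = { -1 | 0 } = -1/2
g(RBB) = { -1; -1/2 | 0 } = -1/4
g(RBBR) = { -1; -1/2 | -1/4; 0 } = -3/8
g(RBBRB) = { -1; -1/2; -3/8 | -1/4; 0 } = -5/16
g(RBBRBB) = { -1; -1/2; -3/8; -5/16 | -1/4; 0 } = -9/32
g(RBBRBBR) = { -1; -1/2; -3/8; -5/16 | -9/32; -1/4; 0 } = -19/64
g(RBBRBBRR) = { -1; -1/2; -3/8; -5/16 | -19/64; -9/32; -1/4; 0 } = -39/128
g(RBBRBBRRB) = { -1; -1/2; -3/8; -5/16; -39/128 | -19/64; -9/32; -1/4; 0 } = -77/256
g(RBBRBBRRBR) = { -1; -1/2; -3/8; -5/16; -39/128 | -77/256; -19/64; -9/32; -1/4; 0 } = -155/512
g(RBBRBBRRBRB) = { -1; -1/2; -3/8; -5/16; -39/128; -155/512 | -77/256; -19/64; -9/32; -1/4; 0 } = -309/1024
g(RBBRBBRRBRBR) = { -1; -1/2; -3/8; -5/16; -39/128; -155/512 | -309/1024; -77/256; -19/64; -9/32; -1/4; 0 } = -619/2048
g(RBBRBBRRBRBRR) = { -1; -1/2; -3/8; -5/16; -39/128; -155/512 | -619/2048; -309/1024; -77/256; -19/64; -9/32; -1/4; 0 } = -1239/4096
g(RBBRBBRRBRBRRR) = { -1; -1/2; -3/8; -5/16; -39/128; -155/512 | -1239/4096; -619/2048; -309/1024; -77/256; -19/64; -9/32; -1/4; 0 } = -2479/8192
g(RBBRBBRRBRBRRRB) = { -1; -1/2; -3/8; -5/16; -39/128; -155/512; -2479/8192 | -1239/4096; -619/2048; -309/1024; -77/256; -19/64; -9/32; -1/4; 0 } = -4957/16384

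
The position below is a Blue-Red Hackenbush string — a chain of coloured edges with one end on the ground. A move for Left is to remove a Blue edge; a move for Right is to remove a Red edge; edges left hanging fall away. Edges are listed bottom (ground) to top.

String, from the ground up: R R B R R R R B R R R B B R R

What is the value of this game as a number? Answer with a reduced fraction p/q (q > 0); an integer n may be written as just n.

R: Left { ∅ }, Right { 0 } ⇒ simplest -1
RR: Left { ∅ }, Right { -1 0 } ⇒ simplest -2
RRB: Left { -2 }, Right { -1 0 } ⇒ simplest -3/2
RRBR: Left { -2 }, Right { -3/2 -1 0 } ⇒ simplest -7/4
RRBRR: Left { -2 }, Right { -7/4 -3/2 -1 0 } ⇒ simplest -15/8
RRBRRR: Left { -2 }, Right { -15/8 -7/4 -3/2 -1 0 } ⇒ simplest -31/16
RRBRRRR: Left { -2 }, Right { -31/16 -15/8 -7/4 -3/2 -1 0 } ⇒ simplest -63/32
RRBRRRRB: Left { -2 -63/32 }, Right { -31/16 -15/8 -7/4 -3/2 -1 0 } ⇒ simplest -125/64
RRBRRRRBR: Left { -2 -63/32 }, Right { -125/64 -31/16 -15/8 -7/4 -3/2 -1 0 } ⇒ simplest -251/128
RRBRRRRBRR: Left { -2 -63/32 }, Right { -251/128 -125/64 -31/16 -15/8 -7/4 -3/2 -1 0 } ⇒ simplest -503/256
RRBRRRRBRRR: Left { -2 -63/32 }, Right { -503/256 -251/128 -125/64 -31/16 -15/8 -7/4 -3/2 -1 0 } ⇒ simplest -1007/512
RRBRRRRBRRRB: Left { -2 -63/32 -1007/512 }, Right { -503/256 -251/128 -125/64 -31/16 -15/8 -7/4 -3/2 -1 0 } ⇒ simplest -2013/1024
RRBRRRRBRRRBB: Left { -2 -63/32 -1007/512 -2013/1024 }, Right { -503/256 -251/128 -125/64 -31/16 -15/8 -7/4 -3/2 -1 0 } ⇒ simplest -4025/2048
RRBRRRRBRRRBBR: Left { -2 -63/32 -1007/512 -2013/1024 }, Right { -4025/2048 -503/256 -251/128 -125/64 -31/16 -15/8 -7/4 -3/2 -1 0 } ⇒ simplest -8051/4096
RRBRRRRBRRRBBRR: Left { -2 -63/32 -1007/512 -2013/1024 }, Right { -8051/4096 -4025/2048 -503/256 -251/128 -125/64 -31/16 -15/8 -7/4 -3/2 -1 0 } ⇒ simplest -16103/8192

-16103/8192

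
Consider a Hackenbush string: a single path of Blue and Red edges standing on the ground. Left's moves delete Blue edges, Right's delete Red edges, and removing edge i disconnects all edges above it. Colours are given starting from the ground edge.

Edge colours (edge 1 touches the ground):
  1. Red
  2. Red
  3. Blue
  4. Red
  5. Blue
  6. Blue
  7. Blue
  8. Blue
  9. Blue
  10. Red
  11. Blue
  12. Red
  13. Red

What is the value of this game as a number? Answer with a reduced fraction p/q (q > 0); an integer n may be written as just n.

-3095/2048

Prefix values for Red Red Blue Red Blue Blue Blue Blue Blue Red Blue Red Red via {L|R} + simplicity:
step 1: add Red to get R; options L={ · } R={ 0 } so -1
step 2: add Red to get RR; options L={ · } R={ -1, 0 } so -2
step 3: add Blue to get RRB; options L={ -2 } R={ -1, 0 } so -3/2
step 4: add Red to get RRBR; options L={ -2 } R={ -3/2, -1, 0 } so -7/4
step 5: add Blue to get RRBRB; options L={ -2, -7/4 } R={ -3/2, -1, 0 } so -13/8
step 6: add Blue to get RRBRBB; options L={ -2, -7/4, -13/8 } R={ -3/2, -1, 0 } so -25/16
step 7: add Blue to get RRBRBBB; options L={ -2, -7/4, -13/8, -25/16 } R={ -3/2, -1, 0 } so -49/32
step 8: add Blue to get RRBRBBBB; options L={ -2, -7/4, -13/8, -25/16, -49/32 } R={ -3/2, -1, 0 } so -97/64
step 9: add Blue to get RRBRBBBBB; options L={ -2, -7/4, -13/8, -25/16, -49/32, -97/64 } R={ -3/2, -1, 0 } so -193/128
step 10: add Red to get RRBRBBBBBR; options L={ -2, -7/4, -13/8, -25/16, -49/32, -97/64 } R={ -193/128, -3/2, -1, 0 } so -387/256
step 11: add Blue to get RRBRBBBBBRB; options L={ -2, -7/4, -13/8, -25/16, -49/32, -97/64, -387/256 } R={ -193/128, -3/2, -1, 0 } so -773/512
step 12: add Red to get RRBRBBBBBRBR; options L={ -2, -7/4, -13/8, -25/16, -49/32, -97/64, -387/256 } R={ -773/512, -193/128, -3/2, -1, 0 } so -1547/1024
step 13: add Red to get RRBRBBBBBRBRR; options L={ -2, -7/4, -13/8, -25/16, -49/32, -97/64, -387/256 } R={ -1547/1024, -773/512, -193/128, -3/2, -1, 0 } so -3095/2048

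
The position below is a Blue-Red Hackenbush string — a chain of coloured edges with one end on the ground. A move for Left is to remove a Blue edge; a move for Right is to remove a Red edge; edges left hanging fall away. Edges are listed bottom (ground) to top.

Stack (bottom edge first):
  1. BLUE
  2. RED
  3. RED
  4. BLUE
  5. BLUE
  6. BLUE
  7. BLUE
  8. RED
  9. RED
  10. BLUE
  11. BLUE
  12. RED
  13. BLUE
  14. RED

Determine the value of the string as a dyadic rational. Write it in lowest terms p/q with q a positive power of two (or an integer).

3893/8192

val(B) = { 0 | — } gives 1
val(BR) = { 0 | 1 } gives 1/2
val(BRR) = { 0 | 1/2, 1 } gives 1/4
val(BRRB) = { 0, 1/4 | 1/2, 1 } gives 3/8
val(BRRBB) = { 0, 1/4, 3/8 | 1/2, 1 } gives 7/16
val(BRRBBB) = { 0, 1/4, 3/8, 7/16 | 1/2, 1 } gives 15/32
val(BRRBBBB) = { 0, 1/4, 3/8, 7/16, 15/32 | 1/2, 1 } gives 31/64
val(BRRBBBBR) = { 0, 1/4, 3/8, 7/16, 15/32 | 31/64, 1/2, 1 } gives 61/128
val(BRRBBBBRR) = { 0, 1/4, 3/8, 7/16, 15/32 | 61/128, 31/64, 1/2, 1 } gives 121/256
val(BRRBBBBRRB) = { 0, 1/4, 3/8, 7/16, 15/32, 121/256 | 61/128, 31/64, 1/2, 1 } gives 243/512
val(BRRBBBBRRBB) = { 0, 1/4, 3/8, 7/16, 15/32, 121/256, 243/512 | 61/128, 31/64, 1/2, 1 } gives 487/1024
val(BRRBBBBRRBBR) = { 0, 1/4, 3/8, 7/16, 15/32, 121/256, 243/512 | 487/1024, 61/128, 31/64, 1/2, 1 } gives 973/2048
val(BRRBBBBRRBBRB) = { 0, 1/4, 3/8, 7/16, 15/32, 121/256, 243/512, 973/2048 | 487/1024, 61/128, 31/64, 1/2, 1 } gives 1947/4096
val(BRRBBBBRRBBRBR) = { 0, 1/4, 3/8, 7/16, 15/32, 121/256, 243/512, 973/2048 | 1947/4096, 487/1024, 61/128, 31/64, 1/2, 1 } gives 3893/8192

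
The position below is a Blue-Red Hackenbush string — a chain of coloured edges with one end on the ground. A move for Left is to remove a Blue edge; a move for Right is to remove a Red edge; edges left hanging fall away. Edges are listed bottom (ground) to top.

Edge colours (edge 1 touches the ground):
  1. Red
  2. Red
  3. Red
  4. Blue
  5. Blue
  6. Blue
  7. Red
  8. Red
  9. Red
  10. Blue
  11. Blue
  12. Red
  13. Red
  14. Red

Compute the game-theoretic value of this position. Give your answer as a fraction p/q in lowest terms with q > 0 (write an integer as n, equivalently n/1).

Prefix values for Red Red Red Blue Blue Blue Red Red Red Blue Blue Red Red Red via {L|R} + simplicity:
R: Left { (no moves) }, Right { 0 } → simplest -1
RR: Left { (no moves) }, Right { -1 0 } → simplest -2
RRR: Left { (no moves) }, Right { -2 -1 0 } → simplest -3
RRRB: Left { -3 }, Right { -2 -1 0 } → simplest -5/2
RRRBB: Left { -3 -5/2 }, Right { -2 -1 0 } → simplest -9/4
RRRBBB: Left { -3 -5/2 -9/4 }, Right { -2 -1 0 } → simplest -17/8
RRRBBBR: Left { -3 -5/2 -9/4 }, Right { -17/8 -2 -1 0 } → simplest -35/16
RRRBBBRR: Left { -3 -5/2 -9/4 }, Right { -35/16 -17/8 -2 -1 0 } → simplest -71/32
RRRBBBRRR: Left { -3 -5/2 -9/4 }, Right { -71/32 -35/16 -17/8 -2 -1 0 } → simplest -143/64
RRRBBBRRRB: Left { -3 -5/2 -9/4 -143/64 }, Right { -71/32 -35/16 -17/8 -2 -1 0 } → simplest -285/128
RRRBBBRRRBB: Left { -3 -5/2 -9/4 -143/64 -285/128 }, Right { -71/32 -35/16 -17/8 -2 -1 0 } → simplest -569/256
RRRBBBRRRBBR: Left { -3 -5/2 -9/4 -143/64 -285/128 }, Right { -569/256 -71/32 -35/16 -17/8 -2 -1 0 } → simplest -1139/512
RRRBBBRRRBBRR: Left { -3 -5/2 -9/4 -143/64 -285/128 }, Right { -1139/512 -569/256 -71/32 -35/16 -17/8 -2 -1 0 } → simplest -2279/1024
RRRBBBRRRBBRRR: Left { -3 -5/2 -9/4 -143/64 -285/128 }, Right { -2279/1024 -1139/512 -569/256 -71/32 -35/16 -17/8 -2 -1 0 } → simplest -4559/2048

-4559/2048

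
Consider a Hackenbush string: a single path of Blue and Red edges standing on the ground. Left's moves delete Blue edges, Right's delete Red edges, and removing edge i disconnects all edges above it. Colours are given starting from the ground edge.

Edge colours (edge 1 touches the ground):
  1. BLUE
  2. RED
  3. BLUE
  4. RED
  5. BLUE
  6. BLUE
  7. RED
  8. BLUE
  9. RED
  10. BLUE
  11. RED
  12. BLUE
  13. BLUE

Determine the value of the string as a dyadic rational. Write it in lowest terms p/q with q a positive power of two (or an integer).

1 of 13 · B · max L 0 · min R +∞ = 1
2 of 13 · BR · max L 0 · min R 1 = 1/2
3 of 13 · BRB · max L 1/2 · min R 1 = 3/4
4 of 13 · BRBR · max L 1/2 · min R 3/4 = 5/8
5 of 13 · BRBRB · max L 5/8 · min R 3/4 = 11/16
6 of 13 · BRBRBB · max L 11/16 · min R 3/4 = 23/32
7 of 13 · BRBRBBR · max L 11/16 · min R 23/32 = 45/64
8 of 13 · BRBRBBRB · max L 45/64 · min R 23/32 = 91/128
9 of 13 · BRBRBBRBR · max L 45/64 · min R 91/128 = 181/256
10 of 13 · BRBRBBRBRB · max L 181/256 · min R 91/128 = 363/512
11 of 13 · BRBRBBRBRBR · max L 181/256 · min R 363/512 = 725/1024
12 of 13 · BRBRBBRBRBRB · max L 725/1024 · min R 363/512 = 1451/2048
13 of 13 · BRBRBBRBRBRBB · max L 1451/2048 · min R 363/512 = 2903/4096

2903/4096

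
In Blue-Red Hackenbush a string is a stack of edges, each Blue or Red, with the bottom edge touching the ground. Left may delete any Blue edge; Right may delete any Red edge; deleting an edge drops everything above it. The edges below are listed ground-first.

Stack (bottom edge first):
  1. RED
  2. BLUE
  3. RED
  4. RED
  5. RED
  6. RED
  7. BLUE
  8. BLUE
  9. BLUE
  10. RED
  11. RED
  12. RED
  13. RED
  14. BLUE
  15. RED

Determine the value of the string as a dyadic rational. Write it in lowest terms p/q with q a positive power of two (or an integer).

Recurse on prefixes of the 15-edge string RED BLUE RED RED RED RED BLUE BLUE BLUE RED RED RED RED BLUE RED:
step 1: add RED to get R; options L={  } R={ 0 } => -1
step 2: add BLUE to get RB; options L={ -1 } R={ 0 } => -1/2
step 3: add RED to get RBR; options L={ -1 } R={ -1/2,0 } => -3/4
step 4: add RED to get RBRR; options L={ -1 } R={ -3/4,-1/2,0 } => -7/8
step 5: add RED to get RBRRR; options L={ -1 } R={ -7/8,-3/4,-1/2,0 } => -15/16
step 6: add RED to get RBRRRR; options L={ -1 } R={ -15/16,-7/8,-3/4,-1/2,0 } => -31/32
step 7: add BLUE to get RBRRRRB; options L={ -1,-31/32 } R={ -15/16,-7/8,-3/4,-1/2,0 } => -61/64
step 8: add BLUE to get RBRRRRBB; options L={ -1,-31/32,-61/64 } R={ -15/16,-7/8,-3/4,-1/2,0 } => -121/128
step 9: add BLUE to get RBRRRRBBB; options L={ -1,-31/32,-61/64,-121/128 } R={ -15/16,-7/8,-3/4,-1/2,0 } => -241/256
step 10: add RED to get RBRRRRBBBR; options L={ -1,-31/32,-61/64,-121/128 } R={ -241/256,-15/16,-7/8,-3/4,-1/2,0 } => -483/512
step 11: add RED to get RBRRRRBBBRR; options L={ -1,-31/32,-61/64,-121/128 } R={ -483/512,-241/256,-15/16,-7/8,-3/4,-1/2,0 } => -967/1024
step 12: add RED to get RBRRRRBBBRRR; options L={ -1,-31/32,-61/64,-121/128 } R={ -967/1024,-483/512,-241/256,-15/16,-7/8,-3/4,-1/2,0 } => -1935/2048
step 13: add RED to get RBRRRRBBBRRRR; options L={ -1,-31/32,-61/64,-121/128 } R={ -1935/2048,-967/1024,-483/512,-241/256,-15/16,-7/8,-3/4,-1/2,0 } => -3871/4096
step 14: add BLUE to get RBRRRRBBBRRRRB; options L={ -1,-31/32,-61/64,-121/128,-3871/4096 } R={ -1935/2048,-967/1024,-483/512,-241/256,-15/16,-7/8,-3/4,-1/2,0 } => -7741/8192
step 15: add RED to get RBRRRRBBBRRRRBR; options L={ -1,-31/32,-61/64,-121/128,-3871/4096 } R={ -7741/8192,-1935/2048,-967/1024,-483/512,-241/256,-15/16,-7/8,-3/4,-1/2,0 } => -15483/16384

-15483/16384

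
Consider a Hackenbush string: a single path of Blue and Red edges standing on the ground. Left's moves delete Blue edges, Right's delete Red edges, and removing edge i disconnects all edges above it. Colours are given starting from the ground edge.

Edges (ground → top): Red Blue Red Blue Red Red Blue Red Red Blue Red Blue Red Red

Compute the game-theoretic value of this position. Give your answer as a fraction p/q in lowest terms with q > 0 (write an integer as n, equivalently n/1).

-5847/8192

Recurse on prefixes of the 14-edge string Red Blue Red Blue Red Red Blue Red Red Blue Red Blue Red Red:
R: Left { none }, Right { 0 } -> simplest -1
RB: Left { -1 }, Right { 0 } -> simplest -1/2
RBR: Left { -1 }, Right { -1/2 0 } -> simplest -3/4
RBRB: Left { -1 -3/4 }, Right { -1/2 0 } -> simplest -5/8
RBRBR: Left { -1 -3/4 }, Right { -5/8 -1/2 0 } -> simplest -11/16
RBRBRR: Left { -1 -3/4 }, Right { -11/16 -5/8 -1/2 0 } -> simplest -23/32
RBRBRRB: Left { -1 -3/4 -23/32 }, Right { -11/16 -5/8 -1/2 0 } -> simplest -45/64
RBRBRRBR: Left { -1 -3/4 -23/32 }, Right { -45/64 -11/16 -5/8 -1/2 0 } -> simplest -91/128
RBRBRRBRR: Left { -1 -3/4 -23/32 }, Right { -91/128 -45/64 -11/16 -5/8 -1/2 0 } -> simplest -183/256
RBRBRRBRRB: Left { -1 -3/4 -23/32 -183/256 }, Right { -91/128 -45/64 -11/16 -5/8 -1/2 0 } -> simplest -365/512
RBRBRRBRRBR: Left { -1 -3/4 -23/32 -183/256 }, Right { -365/512 -91/128 -45/64 -11/16 -5/8 -1/2 0 } -> simplest -731/1024
RBRBRRBRRBRB: Left { -1 -3/4 -23/32 -183/256 -731/1024 }, Right { -365/512 -91/128 -45/64 -11/16 -5/8 -1/2 0 } -> simplest -1461/2048
RBRBRRBRRBRBR: Left { -1 -3/4 -23/32 -183/256 -731/1024 }, Right { -1461/2048 -365/512 -91/128 -45/64 -11/16 -5/8 -1/2 0 } -> simplest -2923/4096
RBRBRRBRRBRBRR: Left { -1 -3/4 -23/32 -183/256 -731/1024 }, Right { -2923/4096 -1461/2048 -365/512 -91/128 -45/64 -11/16 -5/8 -1/2 0 } -> simplest -5847/8192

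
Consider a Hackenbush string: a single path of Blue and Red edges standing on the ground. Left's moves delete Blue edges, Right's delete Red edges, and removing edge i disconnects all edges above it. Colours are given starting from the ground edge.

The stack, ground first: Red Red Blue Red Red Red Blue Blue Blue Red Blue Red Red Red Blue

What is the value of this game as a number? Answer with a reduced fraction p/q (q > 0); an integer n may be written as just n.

R: Left { — }, Right { 0 } => simplest -1
RR: Left { — }, Right { -1; 0 } => simplest -2
RRB: Left { -2 }, Right { -1; 0 } => simplest -3/2
RRBR: Left { -2 }, Right { -3/2; -1; 0 } => simplest -7/4
RRBRR: Left { -2 }, Right { -7/4; -3/2; -1; 0 } => simplest -15/8
RRBRRR: Left { -2 }, Right { -15/8; -7/4; -3/2; -1; 0 } => simplest -31/16
RRBRRRB: Left { -2; -31/16 }, Right { -15/8; -7/4; -3/2; -1; 0 } => simplest -61/32
RRBRRRBB: Left { -2; -31/16; -61/32 }, Right { -15/8; -7/4; -3/2; -1; 0 } => simplest -121/64
RRBRRRBBB: Left { -2; -31/16; -61/32; -121/64 }, Right { -15/8; -7/4; -3/2; -1; 0 } => simplest -241/128
RRBRRRBBBR: Left { -2; -31/16; -61/32; -121/64 }, Right { -241/128; -15/8; -7/4; -3/2; -1; 0 } => simplest -483/256
RRBRRRBBBRB: Left { -2; -31/16; -61/32; -121/64; -483/256 }, Right { -241/128; -15/8; -7/4; -3/2; -1; 0 } => simplest -965/512
RRBRRRBBBRBR: Left { -2; -31/16; -61/32; -121/64; -483/256 }, Right { -965/512; -241/128; -15/8; -7/4; -3/2; -1; 0 } => simplest -1931/1024
RRBRRRBBBRBRR: Left { -2; -31/16; -61/32; -121/64; -483/256 }, Right { -1931/1024; -965/512; -241/128; -15/8; -7/4; -3/2; -1; 0 } => simplest -3863/2048
RRBRRRBBBRBRRR: Left { -2; -31/16; -61/32; -121/64; -483/256 }, Right { -3863/2048; -1931/1024; -965/512; -241/128; -15/8; -7/4; -3/2; -1; 0 } => simplest -7727/4096
RRBRRRBBBRBRRRB: Left { -2; -31/16; -61/32; -121/64; -483/256; -7727/4096 }, Right { -3863/2048; -1931/1024; -965/512; -241/128; -15/8; -7/4; -3/2; -1; 0 } => simplest -15453/8192

-15453/8192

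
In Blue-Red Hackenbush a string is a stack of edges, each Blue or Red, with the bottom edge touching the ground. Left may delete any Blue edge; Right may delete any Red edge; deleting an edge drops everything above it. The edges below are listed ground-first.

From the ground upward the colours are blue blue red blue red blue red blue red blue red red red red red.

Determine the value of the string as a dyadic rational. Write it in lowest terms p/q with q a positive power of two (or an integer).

13633/8192

g(b) = { 0 | ∅ } → 1
g(bb) = { 0, 1 | ∅ } → 2
g(bbr) = { 0, 1 | 2 } → 3/2
g(bbrb) = { 0, 1, 3/2 | 2 } → 7/4
g(bbrbr) = { 0, 1, 3/2 | 7/4, 2 } → 13/8
g(bbrbrb) = { 0, 1, 3/2, 13/8 | 7/4, 2 } → 27/16
g(bbrbrbr) = { 0, 1, 3/2, 13/8 | 27/16, 7/4, 2 } → 53/32
g(bbrbrbrb) = { 0, 1, 3/2, 13/8, 53/32 | 27/16, 7/4, 2 } → 107/64
g(bbrbrbrbr) = { 0, 1, 3/2, 13/8, 53/32 | 107/64, 27/16, 7/4, 2 } → 213/128
g(bbrbrbrbrb) = { 0, 1, 3/2, 13/8, 53/32, 213/128 | 107/64, 27/16, 7/4, 2 } → 427/256
g(bbrbrbrbrbr) = { 0, 1, 3/2, 13/8, 53/32, 213/128 | 427/256, 107/64, 27/16, 7/4, 2 } → 853/512
g(bbrbrbrbrbrr) = { 0, 1, 3/2, 13/8, 53/32, 213/128 | 853/512, 427/256, 107/64, 27/16, 7/4, 2 } → 1705/1024
g(bbrbrbrbrbrrr) = { 0, 1, 3/2, 13/8, 53/32, 213/128 | 1705/1024, 853/512, 427/256, 107/64, 27/16, 7/4, 2 } → 3409/2048
g(bbrbrbrbrbrrrr) = { 0, 1, 3/2, 13/8, 53/32, 213/128 | 3409/2048, 1705/1024, 853/512, 427/256, 107/64, 27/16, 7/4, 2 } → 6817/4096
g(bbrbrbrbrbrrrrr) = { 0, 1, 3/2, 13/8, 53/32, 213/128 | 6817/4096, 3409/2048, 1705/1024, 853/512, 427/256, 107/64, 27/16, 7/4, 2 } → 13633/8192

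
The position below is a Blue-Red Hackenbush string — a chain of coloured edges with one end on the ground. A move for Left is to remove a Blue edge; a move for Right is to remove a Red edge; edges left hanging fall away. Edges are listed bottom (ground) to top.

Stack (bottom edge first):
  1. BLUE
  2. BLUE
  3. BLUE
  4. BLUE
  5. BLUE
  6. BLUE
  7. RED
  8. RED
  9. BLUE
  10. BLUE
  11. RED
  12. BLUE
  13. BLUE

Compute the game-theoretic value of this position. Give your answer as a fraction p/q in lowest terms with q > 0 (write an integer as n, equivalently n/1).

695/128

Recurse on prefixes of the 13-edge string BLUE BLUE BLUE BLUE BLUE BLUE RED RED BLUE BLUE RED BLUE BLUE:
B: Left { 0 }, Right { (no moves) } gives simplest 1
BB: Left { 0,1 }, Right { (no moves) } gives simplest 2
BBB: Left { 0,1,2 }, Right { (no moves) } gives simplest 3
BBBB: Left { 0,1,2,3 }, Right { (no moves) } gives simplest 4
BBBBB: Left { 0,1,2,3,4 }, Right { (no moves) } gives simplest 5
BBBBBB: Left { 0,1,2,3,4,5 }, Right { (no moves) } gives simplest 6
BBBBBBR: Left { 0,1,2,3,4,5 }, Right { 6 } gives simplest 11/2
BBBBBBRR: Left { 0,1,2,3,4,5 }, Right { 11/2,6 } gives simplest 21/4
BBBBBBRRB: Left { 0,1,2,3,4,5,21/4 }, Right { 11/2,6 } gives simplest 43/8
BBBBBBRRBB: Left { 0,1,2,3,4,5,21/4,43/8 }, Right { 11/2,6 } gives simplest 87/16
BBBBBBRRBBR: Left { 0,1,2,3,4,5,21/4,43/8 }, Right { 87/16,11/2,6 } gives simplest 173/32
BBBBBBRRBBRB: Left { 0,1,2,3,4,5,21/4,43/8,173/32 }, Right { 87/16,11/2,6 } gives simplest 347/64
BBBBBBRRBBRBB: Left { 0,1,2,3,4,5,21/4,43/8,173/32,347/64 }, Right { 87/16,11/2,6 } gives simplest 695/128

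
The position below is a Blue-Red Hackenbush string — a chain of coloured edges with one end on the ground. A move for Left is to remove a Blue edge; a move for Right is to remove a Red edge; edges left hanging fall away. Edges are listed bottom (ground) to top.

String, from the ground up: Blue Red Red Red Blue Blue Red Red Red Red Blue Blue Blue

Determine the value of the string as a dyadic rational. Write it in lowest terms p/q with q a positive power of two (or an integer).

Recurse on prefixes of the 13-edge string Blue Red Red Red Blue Blue Red Red Red Red Blue Blue Blue:
g_1 [B]  L=[0]  R=[·]  = 1
g_2 [BR]  L=[0]  R=[1]  = 1/2
g_3 [BRR]  L=[0]  R=[1/2, 1]  = 1/4
g_4 [BRRR]  L=[0]  R=[1/4, 1/2, 1]  = 1/8
g_5 [BRRRB]  L=[0, 1/8]  R=[1/4, 1/2, 1]  = 3/16
g_6 [BRRRBB]  L=[0, 1/8, 3/16]  R=[1/4, 1/2, 1]  = 7/32
g_7 [BRRRBBR]  L=[0, 1/8, 3/16]  R=[7/32, 1/4, 1/2, 1]  = 13/64
g_8 [BRRRBBRR]  L=[0, 1/8, 3/16]  R=[13/64, 7/32, 1/4, 1/2, 1]  = 25/128
g_9 [BRRRBBRRR]  L=[0, 1/8, 3/16]  R=[25/128, 13/64, 7/32, 1/4, 1/2, 1]  = 49/256
g_10 [BRRRBBRRRR]  L=[0, 1/8, 3/16]  R=[49/256, 25/128, 13/64, 7/32, 1/4, 1/2, 1]  = 97/512
g_11 [BRRRBBRRRRB]  L=[0, 1/8, 3/16, 97/512]  R=[49/256, 25/128, 13/64, 7/32, 1/4, 1/2, 1]  = 195/1024
g_12 [BRRRBBRRRRBB]  L=[0, 1/8, 3/16, 97/512, 195/1024]  R=[49/256, 25/128, 13/64, 7/32, 1/4, 1/2, 1]  = 391/2048
g_13 [BRRRBBRRRRBBB]  L=[0, 1/8, 3/16, 97/512, 195/1024, 391/2048]  R=[49/256, 25/128, 13/64, 7/32, 1/4, 1/2, 1]  = 783/4096

783/4096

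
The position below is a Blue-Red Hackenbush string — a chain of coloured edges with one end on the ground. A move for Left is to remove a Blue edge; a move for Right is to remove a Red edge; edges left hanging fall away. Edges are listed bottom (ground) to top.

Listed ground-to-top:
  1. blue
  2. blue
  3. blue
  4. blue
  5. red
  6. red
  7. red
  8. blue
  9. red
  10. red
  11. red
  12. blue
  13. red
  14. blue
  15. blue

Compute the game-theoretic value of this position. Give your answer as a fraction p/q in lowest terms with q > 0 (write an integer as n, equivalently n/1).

step 1: add blue to get b; options L={ 0 } R={ ∅ } = 1
step 2: add blue to get bb; options L={ 0,1 } R={ ∅ } = 2
step 3: add blue to get bbb; options L={ 0,1,2 } R={ ∅ } = 3
step 4: add blue to get bbbb; options L={ 0,1,2,3 } R={ ∅ } = 4
step 5: add red to get bbbbr; options L={ 0,1,2,3 } R={ 4 } = 7/2
step 6: add red to get bbbbrr; options L={ 0,1,2,3 } R={ 7/2,4 } = 13/4
step 7: add red to get bbbbrrr; options L={ 0,1,2,3 } R={ 13/4,7/2,4 } = 25/8
step 8: add blue to get bbbbrrrb; options L={ 0,1,2,3,25/8 } R={ 13/4,7/2,4 } = 51/16
step 9: add red to get bbbbrrrbr; options L={ 0,1,2,3,25/8 } R={ 51/16,13/4,7/2,4 } = 101/32
step 10: add red to get bbbbrrrbrr; options L={ 0,1,2,3,25/8 } R={ 101/32,51/16,13/4,7/2,4 } = 201/64
step 11: add red to get bbbbrrrbrrr; options L={ 0,1,2,3,25/8 } R={ 201/64,101/32,51/16,13/4,7/2,4 } = 401/128
step 12: add blue to get bbbbrrrbrrrb; options L={ 0,1,2,3,25/8,401/128 } R={ 201/64,101/32,51/16,13/4,7/2,4 } = 803/256
step 13: add red to get bbbbrrrbrrrbr; options L={ 0,1,2,3,25/8,401/128 } R={ 803/256,201/64,101/32,51/16,13/4,7/2,4 } = 1605/512
step 14: add blue to get bbbbrrrbrrrbrb; options L={ 0,1,2,3,25/8,401/128,1605/512 } R={ 803/256,201/64,101/32,51/16,13/4,7/2,4 } = 3211/1024
step 15: add blue to get bbbbrrrbrrrbrbb; options L={ 0,1,2,3,25/8,401/128,1605/512,3211/1024 } R={ 803/256,201/64,101/32,51/16,13/4,7/2,4 } = 6423/2048

6423/2048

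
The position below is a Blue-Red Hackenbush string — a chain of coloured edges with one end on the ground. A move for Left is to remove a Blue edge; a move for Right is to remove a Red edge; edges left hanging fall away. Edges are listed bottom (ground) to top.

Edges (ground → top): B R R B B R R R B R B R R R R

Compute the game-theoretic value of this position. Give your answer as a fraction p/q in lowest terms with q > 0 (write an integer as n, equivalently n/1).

B: Left { 0 }, Right {  } -> simplest 1
BR: Left { 0 }, Right { 1 } -> simplest 1/2
BRR: Left { 0 }, Right { 1/2, 1 } -> simplest 1/4
BRRB: Left { 0, 1/4 }, Right { 1/2, 1 } -> simplest 3/8
BRRBB: Left { 0, 1/4, 3/8 }, Right { 1/2, 1 } -> simplest 7/16
BRRBBR: Left { 0, 1/4, 3/8 }, Right { 7/16, 1/2, 1 } -> simplest 13/32
BRRBBRR: Left { 0, 1/4, 3/8 }, Right { 13/32, 7/16, 1/2, 1 } -> simplest 25/64
BRRBBRRR: Left { 0, 1/4, 3/8 }, Right { 25/64, 13/32, 7/16, 1/2, 1 } -> simplest 49/128
BRRBBRRRB: Left { 0, 1/4, 3/8, 49/128 }, Right { 25/64, 13/32, 7/16, 1/2, 1 } -> simplest 99/256
BRRBBRRRBR: Left { 0, 1/4, 3/8, 49/128 }, Right { 99/256, 25/64, 13/32, 7/16, 1/2, 1 } -> simplest 197/512
BRRBBRRRBRB: Left { 0, 1/4, 3/8, 49/128, 197/512 }, Right { 99/256, 25/64, 13/32, 7/16, 1/2, 1 } -> simplest 395/1024
BRRBBRRRBRBR: Left { 0, 1/4, 3/8, 49/128, 197/512 }, Right { 395/1024, 99/256, 25/64, 13/32, 7/16, 1/2, 1 } -> simplest 789/2048
BRRBBRRRBRBRR: Left { 0, 1/4, 3/8, 49/128, 197/512 }, Right { 789/2048, 395/1024, 99/256, 25/64, 13/32, 7/16, 1/2, 1 } -> simplest 1577/4096
BRRBBRRRBRBRRR: Left { 0, 1/4, 3/8, 49/128, 197/512 }, Right { 1577/4096, 789/2048, 395/1024, 99/256, 25/64, 13/32, 7/16, 1/2, 1 } -> simplest 3153/8192
BRRBBRRRBRBRRRR: Left { 0, 1/4, 3/8, 49/128, 197/512 }, Right { 3153/8192, 1577/4096, 789/2048, 395/1024, 99/256, 25/64, 13/32, 7/16, 1/2, 1 } -> simplest 6305/16384

6305/16384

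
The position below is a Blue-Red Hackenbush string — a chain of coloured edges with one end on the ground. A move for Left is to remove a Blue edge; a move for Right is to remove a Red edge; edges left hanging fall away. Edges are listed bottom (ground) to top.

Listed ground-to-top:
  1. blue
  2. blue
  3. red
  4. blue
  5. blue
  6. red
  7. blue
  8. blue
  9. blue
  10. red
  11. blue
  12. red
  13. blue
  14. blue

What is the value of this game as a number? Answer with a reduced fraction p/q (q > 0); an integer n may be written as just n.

7639/4096

step 1: add blue to get b; options L={ 0 } R={ ∅ } => 1
step 2: add blue to get bb; options L={ 0,1 } R={ ∅ } => 2
step 3: add red to get bbr; options L={ 0,1 } R={ 2 } => 3/2
step 4: add blue to get bbrb; options L={ 0,1,3/2 } R={ 2 } => 7/4
step 5: add blue to get bbrbb; options L={ 0,1,3/2,7/4 } R={ 2 } => 15/8
step 6: add red to get bbrbbr; options L={ 0,1,3/2,7/4 } R={ 15/8,2 } => 29/16
step 7: add blue to get bbrbbrb; options L={ 0,1,3/2,7/4,29/16 } R={ 15/8,2 } => 59/32
step 8: add blue to get bbrbbrbb; options L={ 0,1,3/2,7/4,29/16,59/32 } R={ 15/8,2 } => 119/64
step 9: add blue to get bbrbbrbbb; options L={ 0,1,3/2,7/4,29/16,59/32,119/64 } R={ 15/8,2 } => 239/128
step 10: add red to get bbrbbrbbbr; options L={ 0,1,3/2,7/4,29/16,59/32,119/64 } R={ 239/128,15/8,2 } => 477/256
step 11: add blue to get bbrbbrbbbrb; options L={ 0,1,3/2,7/4,29/16,59/32,119/64,477/256 } R={ 239/128,15/8,2 } => 955/512
step 12: add red to get bbrbbrbbbrbr; options L={ 0,1,3/2,7/4,29/16,59/32,119/64,477/256 } R={ 955/512,239/128,15/8,2 } => 1909/1024
step 13: add blue to get bbrbbrbbbrbrb; options L={ 0,1,3/2,7/4,29/16,59/32,119/64,477/256,1909/1024 } R={ 955/512,239/128,15/8,2 } => 3819/2048
step 14: add blue to get bbrbbrbbbrbrbb; options L={ 0,1,3/2,7/4,29/16,59/32,119/64,477/256,1909/1024,3819/2048 } R={ 955/512,239/128,15/8,2 } => 7639/4096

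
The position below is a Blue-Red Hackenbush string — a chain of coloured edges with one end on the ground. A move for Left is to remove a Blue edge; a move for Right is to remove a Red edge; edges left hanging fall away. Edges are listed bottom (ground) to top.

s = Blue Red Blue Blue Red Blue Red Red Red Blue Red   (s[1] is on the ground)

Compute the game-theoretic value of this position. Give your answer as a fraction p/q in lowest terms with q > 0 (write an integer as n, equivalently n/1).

837/1024

v_1 [B]  L=[0]  R=[]  so 1
v_2 [BR]  L=[0]  R=[1]  so 1/2
v_3 [BRB]  L=[0, 1/2]  R=[1]  so 3/4
v_4 [BRBB]  L=[0, 1/2, 3/4]  R=[1]  so 7/8
v_5 [BRBBR]  L=[0, 1/2, 3/4]  R=[7/8, 1]  so 13/16
v_6 [BRBBRB]  L=[0, 1/2, 3/4, 13/16]  R=[7/8, 1]  so 27/32
v_7 [BRBBRBR]  L=[0, 1/2, 3/4, 13/16]  R=[27/32, 7/8, 1]  so 53/64
v_8 [BRBBRBRR]  L=[0, 1/2, 3/4, 13/16]  R=[53/64, 27/32, 7/8, 1]  so 105/128
v_9 [BRBBRBRRR]  L=[0, 1/2, 3/4, 13/16]  R=[105/128, 53/64, 27/32, 7/8, 1]  so 209/256
v_10 [BRBBRBRRRB]  L=[0, 1/2, 3/4, 13/16, 209/256]  R=[105/128, 53/64, 27/32, 7/8, 1]  so 419/512
v_11 [BRBBRBRRRBR]  L=[0, 1/2, 3/4, 13/16, 209/256]  R=[419/512, 105/128, 53/64, 27/32, 7/8, 1]  so 837/1024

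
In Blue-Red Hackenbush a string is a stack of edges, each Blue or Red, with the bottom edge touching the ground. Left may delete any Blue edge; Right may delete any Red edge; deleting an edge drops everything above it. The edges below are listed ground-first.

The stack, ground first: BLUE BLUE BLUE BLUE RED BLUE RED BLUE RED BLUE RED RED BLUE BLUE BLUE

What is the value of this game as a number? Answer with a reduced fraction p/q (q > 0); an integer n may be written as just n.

Recurse on prefixes of the 15-edge string BLUE BLUE BLUE BLUE RED BLUE RED BLUE RED BLUE RED RED BLUE BLUE BLUE:
step 1: add BLUE to get B; options L={ 0 } R={ · } gives 1
step 2: add BLUE to get BB; options L={ 0, 1 } R={ · } gives 2
step 3: add BLUE to get BBB; options L={ 0, 1, 2 } R={ · } gives 3
step 4: add BLUE to get BBBB; options L={ 0, 1, 2, 3 } R={ · } gives 4
step 5: add RED to get BBBBR; options L={ 0, 1, 2, 3 } R={ 4 } gives 7/2
step 6: add BLUE to get BBBBRB; options L={ 0, 1, 2, 3, 7/2 } R={ 4 } gives 15/4
step 7: add RED to get BBBBRBR; options L={ 0, 1, 2, 3, 7/2 } R={ 15/4, 4 } gives 29/8
step 8: add BLUE to get BBBBRBRB; options L={ 0, 1, 2, 3, 7/2, 29/8 } R={ 15/4, 4 } gives 59/16
step 9: add RED to get BBBBRBRBR; options L={ 0, 1, 2, 3, 7/2, 29/8 } R={ 59/16, 15/4, 4 } gives 117/32
step 10: add BLUE to get BBBBRBRBRB; options L={ 0, 1, 2, 3, 7/2, 29/8, 117/32 } R={ 59/16, 15/4, 4 } gives 235/64
step 11: add RED to get BBBBRBRBRBR; options L={ 0, 1, 2, 3, 7/2, 29/8, 117/32 } R={ 235/64, 59/16, 15/4, 4 } gives 469/128
step 12: add RED to get BBBBRBRBRBRR; options L={ 0, 1, 2, 3, 7/2, 29/8, 117/32 } R={ 469/128, 235/64, 59/16, 15/4, 4 } gives 937/256
step 13: add BLUE to get BBBBRBRBRBRRB; options L={ 0, 1, 2, 3, 7/2, 29/8, 117/32, 937/256 } R={ 469/128, 235/64, 59/16, 15/4, 4 } gives 1875/512
step 14: add BLUE to get BBBBRBRBRBRRBB; options L={ 0, 1, 2, 3, 7/2, 29/8, 117/32, 937/256, 1875/512 } R={ 469/128, 235/64, 59/16, 15/4, 4 } gives 3751/1024
step 15: add BLUE to get BBBBRBRBRBRRBBB; options L={ 0, 1, 2, 3, 7/2, 29/8, 117/32, 937/256, 1875/512, 3751/1024 } R={ 469/128, 235/64, 59/16, 15/4, 4 } gives 7503/2048

7503/2048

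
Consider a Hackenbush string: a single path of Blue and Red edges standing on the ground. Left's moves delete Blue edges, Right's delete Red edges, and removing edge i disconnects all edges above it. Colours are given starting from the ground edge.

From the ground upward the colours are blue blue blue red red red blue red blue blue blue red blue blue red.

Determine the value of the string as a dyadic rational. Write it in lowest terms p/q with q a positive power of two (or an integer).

Build G(s[:k]) for k = 1..15, string s = blue blue blue red red red blue red blue blue blue red blue blue red.
G(b) = { 0 | (no moves) } — 1
G(bb) = { 0, 1 | (no moves) } — 2
G(bbb) = { 0, 1, 2 | (no moves) } — 3
G(bbbr) = { 0, 1, 2 | 3 } — 5/2
G(bbbrr) = { 0, 1, 2 | 5/2, 3 } — 9/4
G(bbbrrr) = { 0, 1, 2 | 9/4, 5/2, 3 } — 17/8
G(bbbrrrb) = { 0, 1, 2, 17/8 | 9/4, 5/2, 3 } — 35/16
G(bbbrrrbr) = { 0, 1, 2, 17/8 | 35/16, 9/4, 5/2, 3 } — 69/32
G(bbbrrrbrb) = { 0, 1, 2, 17/8, 69/32 | 35/16, 9/4, 5/2, 3 } — 139/64
G(bbbrrrbrbb) = { 0, 1, 2, 17/8, 69/32, 139/64 | 35/16, 9/4, 5/2, 3 } — 279/128
G(bbbrrrbrbbb) = { 0, 1, 2, 17/8, 69/32, 139/64, 279/128 | 35/16, 9/4, 5/2, 3 } — 559/256
G(bbbrrrbrbbbr) = { 0, 1, 2, 17/8, 69/32, 139/64, 279/128 | 559/256, 35/16, 9/4, 5/2, 3 } — 1117/512
G(bbbrrrbrbbbrb) = { 0, 1, 2, 17/8, 69/32, 139/64, 279/128, 1117/512 | 559/256, 35/16, 9/4, 5/2, 3 } — 2235/1024
G(bbbrrrbrbbbrbb) = { 0, 1, 2, 17/8, 69/32, 139/64, 279/128, 1117/512, 2235/1024 | 559/256, 35/16, 9/4, 5/2, 3 } — 4471/2048
G(bbbrrrbrbbbrbbr) = { 0, 1, 2, 17/8, 69/32, 139/64, 279/128, 1117/512, 2235/1024 | 4471/2048, 559/256, 35/16, 9/4, 5/2, 3 } — 8941/4096

8941/4096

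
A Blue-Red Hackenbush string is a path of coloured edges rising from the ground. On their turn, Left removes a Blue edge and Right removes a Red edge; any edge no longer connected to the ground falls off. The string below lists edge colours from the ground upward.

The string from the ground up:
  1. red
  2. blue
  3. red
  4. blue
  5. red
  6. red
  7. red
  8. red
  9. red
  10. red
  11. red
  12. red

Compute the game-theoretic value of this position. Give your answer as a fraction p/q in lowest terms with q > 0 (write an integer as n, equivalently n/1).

1 of 12 · r · max L −∞ · min R 0 ⇒ -1
2 of 12 · rb · max L -1 · min R 0 ⇒ -1/2
3 of 12 · rbr · max L -1 · min R -1/2 ⇒ -3/4
4 of 12 · rbrb · max L -3/4 · min R -1/2 ⇒ -5/8
5 of 12 · rbrbr · max L -3/4 · min R -5/8 ⇒ -11/16
6 of 12 · rbrbrr · max L -3/4 · min R -11/16 ⇒ -23/32
7 of 12 · rbrbrrr · max L -3/4 · min R -23/32 ⇒ -47/64
8 of 12 · rbrbrrrr · max L -3/4 · min R -47/64 ⇒ -95/128
9 of 12 · rbrbrrrrr · max L -3/4 · min R -95/128 ⇒ -191/256
10 of 12 · rbrbrrrrrr · max L -3/4 · min R -191/256 ⇒ -383/512
11 of 12 · rbrbrrrrrrr · max L -3/4 · min R -383/512 ⇒ -767/1024
12 of 12 · rbrbrrrrrrrr · max L -3/4 · min R -767/1024 ⇒ -1535/2048

-1535/2048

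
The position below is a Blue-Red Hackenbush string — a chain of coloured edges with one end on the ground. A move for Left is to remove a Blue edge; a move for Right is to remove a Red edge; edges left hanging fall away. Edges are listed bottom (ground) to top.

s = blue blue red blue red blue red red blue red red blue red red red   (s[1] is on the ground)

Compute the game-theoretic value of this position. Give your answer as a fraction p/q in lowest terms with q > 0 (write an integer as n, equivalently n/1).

Build v(s[:k]) for k = 1..15, string s = blue blue red blue red blue red red blue red red blue red red red.
step 1: add blue to get b; options L={ 0 } R={  } so 1
step 2: add blue to get bb; options L={ 0 1 } R={  } so 2
step 3: add red to get bbr; options L={ 0 1 } R={ 2 } so 3/2
step 4: add blue to get bbrb; options L={ 0 1 3/2 } R={ 2 } so 7/4
step 5: add red to get bbrbr; options L={ 0 1 3/2 } R={ 7/4 2 } so 13/8
step 6: add blue to get bbrbrb; options L={ 0 1 3/2 13/8 } R={ 7/4 2 } so 27/16
step 7: add red to get bbrbrbr; options L={ 0 1 3/2 13/8 } R={ 27/16 7/4 2 } so 53/32
step 8: add red to get bbrbrbrr; options L={ 0 1 3/2 13/8 } R={ 53/32 27/16 7/4 2 } so 105/64
step 9: add blue to get bbrbrbrrb; options L={ 0 1 3/2 13/8 105/64 } R={ 53/32 27/16 7/4 2 } so 211/128
step 10: add red to get bbrbrbrrbr; options L={ 0 1 3/2 13/8 105/64 } R={ 211/128 53/32 27/16 7/4 2 } so 421/256
step 11: add red to get bbrbrbrrbrr; options L={ 0 1 3/2 13/8 105/64 } R={ 421/256 211/128 53/32 27/16 7/4 2 } so 841/512
step 12: add blue to get bbrbrbrrbrrb; options L={ 0 1 3/2 13/8 105/64 841/512 } R={ 421/256 211/128 53/32 27/16 7/4 2 } so 1683/1024
step 13: add red to get bbrbrbrrbrrbr; options L={ 0 1 3/2 13/8 105/64 841/512 } R={ 1683/1024 421/256 211/128 53/32 27/16 7/4 2 } so 3365/2048
step 14: add red to get bbrbrbrrbrrbrr; options L={ 0 1 3/2 13/8 105/64 841/512 } R={ 3365/2048 1683/1024 421/256 211/128 53/32 27/16 7/4 2 } so 6729/4096
step 15: add red to get bbrbrbrrbrrbrrr; options L={ 0 1 3/2 13/8 105/64 841/512 } R={ 6729/4096 3365/2048 1683/1024 421/256 211/128 53/32 27/16 7/4 2 } so 13457/8192

13457/8192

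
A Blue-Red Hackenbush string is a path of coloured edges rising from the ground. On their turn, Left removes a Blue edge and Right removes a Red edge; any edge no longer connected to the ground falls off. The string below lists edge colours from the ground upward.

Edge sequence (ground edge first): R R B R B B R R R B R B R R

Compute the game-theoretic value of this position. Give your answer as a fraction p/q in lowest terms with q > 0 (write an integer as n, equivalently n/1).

-6615/4096

Prefix values for R R B R B B R R R B R B R R via {L|R} + simplicity:
R: Left { — }, Right { 0 } ⇒ simplest -1
RR: Left { — }, Right { -1; 0 } ⇒ simplest -2
RRB: Left { -2 }, Right { -1; 0 } ⇒ simplest -3/2
RRBR: Left { -2 }, Right { -3/2; -1; 0 } ⇒ simplest -7/4
RRBRB: Left { -2; -7/4 }, Right { -3/2; -1; 0 } ⇒ simplest -13/8
RRBRBB: Left { -2; -7/4; -13/8 }, Right { -3/2; -1; 0 } ⇒ simplest -25/16
RRBRBBR: Left { -2; -7/4; -13/8 }, Right { -25/16; -3/2; -1; 0 } ⇒ simplest -51/32
RRBRBBRR: Left { -2; -7/4; -13/8 }, Right { -51/32; -25/16; -3/2; -1; 0 } ⇒ simplest -103/64
RRBRBBRRR: Left { -2; -7/4; -13/8 }, Right { -103/64; -51/32; -25/16; -3/2; -1; 0 } ⇒ simplest -207/128
RRBRBBRRRB: Left { -2; -7/4; -13/8; -207/128 }, Right { -103/64; -51/32; -25/16; -3/2; -1; 0 } ⇒ simplest -413/256
RRBRBBRRRBR: Left { -2; -7/4; -13/8; -207/128 }, Right { -413/256; -103/64; -51/32; -25/16; -3/2; -1; 0 } ⇒ simplest -827/512
RRBRBBRRRBRB: Left { -2; -7/4; -13/8; -207/128; -827/512 }, Right { -413/256; -103/64; -51/32; -25/16; -3/2; -1; 0 } ⇒ simplest -1653/1024
RRBRBBRRRBRBR: Left { -2; -7/4; -13/8; -207/128; -827/512 }, Right { -1653/1024; -413/256; -103/64; -51/32; -25/16; -3/2; -1; 0 } ⇒ simplest -3307/2048
RRBRBBRRRBRBRR: Left { -2; -7/4; -13/8; -207/128; -827/512 }, Right { -3307/2048; -1653/1024; -413/256; -103/64; -51/32; -25/16; -3/2; -1; 0 } ⇒ simplest -6615/4096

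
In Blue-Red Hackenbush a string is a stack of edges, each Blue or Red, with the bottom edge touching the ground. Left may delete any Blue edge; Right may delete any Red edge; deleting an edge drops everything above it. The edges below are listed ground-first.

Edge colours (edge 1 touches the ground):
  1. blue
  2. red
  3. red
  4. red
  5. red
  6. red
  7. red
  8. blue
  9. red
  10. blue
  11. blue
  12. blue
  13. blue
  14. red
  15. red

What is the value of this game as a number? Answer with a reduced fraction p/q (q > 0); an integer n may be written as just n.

377/16384

g_1 [b]  L=[0]  R=[∅]  = 1
g_2 [br]  L=[0]  R=[1]  = 1/2
g_3 [brr]  L=[0]  R=[1/2, 1]  = 1/4
g_4 [brrr]  L=[0]  R=[1/4, 1/2, 1]  = 1/8
g_5 [brrrr]  L=[0]  R=[1/8, 1/4, 1/2, 1]  = 1/16
g_6 [brrrrr]  L=[0]  R=[1/16, 1/8, 1/4, 1/2, 1]  = 1/32
g_7 [brrrrrr]  L=[0]  R=[1/32, 1/16, 1/8, 1/4, 1/2, 1]  = 1/64
g_8 [brrrrrrb]  L=[0, 1/64]  R=[1/32, 1/16, 1/8, 1/4, 1/2, 1]  = 3/128
g_9 [brrrrrrbr]  L=[0, 1/64]  R=[3/128, 1/32, 1/16, 1/8, 1/4, 1/2, 1]  = 5/256
g_10 [brrrrrrbrb]  L=[0, 1/64, 5/256]  R=[3/128, 1/32, 1/16, 1/8, 1/4, 1/2, 1]  = 11/512
g_11 [brrrrrrbrbb]  L=[0, 1/64, 5/256, 11/512]  R=[3/128, 1/32, 1/16, 1/8, 1/4, 1/2, 1]  = 23/1024
g_12 [brrrrrrbrbbb]  L=[0, 1/64, 5/256, 11/512, 23/1024]  R=[3/128, 1/32, 1/16, 1/8, 1/4, 1/2, 1]  = 47/2048
g_13 [brrrrrrbrbbbb]  L=[0, 1/64, 5/256, 11/512, 23/1024, 47/2048]  R=[3/128, 1/32, 1/16, 1/8, 1/4, 1/2, 1]  = 95/4096
g_14 [brrrrrrbrbbbbr]  L=[0, 1/64, 5/256, 11/512, 23/1024, 47/2048]  R=[95/4096, 3/128, 1/32, 1/16, 1/8, 1/4, 1/2, 1]  = 189/8192
g_15 [brrrrrrbrbbbbrr]  L=[0, 1/64, 5/256, 11/512, 23/1024, 47/2048]  R=[189/8192, 95/4096, 3/128, 1/32, 1/16, 1/8, 1/4, 1/2, 1]  = 377/16384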